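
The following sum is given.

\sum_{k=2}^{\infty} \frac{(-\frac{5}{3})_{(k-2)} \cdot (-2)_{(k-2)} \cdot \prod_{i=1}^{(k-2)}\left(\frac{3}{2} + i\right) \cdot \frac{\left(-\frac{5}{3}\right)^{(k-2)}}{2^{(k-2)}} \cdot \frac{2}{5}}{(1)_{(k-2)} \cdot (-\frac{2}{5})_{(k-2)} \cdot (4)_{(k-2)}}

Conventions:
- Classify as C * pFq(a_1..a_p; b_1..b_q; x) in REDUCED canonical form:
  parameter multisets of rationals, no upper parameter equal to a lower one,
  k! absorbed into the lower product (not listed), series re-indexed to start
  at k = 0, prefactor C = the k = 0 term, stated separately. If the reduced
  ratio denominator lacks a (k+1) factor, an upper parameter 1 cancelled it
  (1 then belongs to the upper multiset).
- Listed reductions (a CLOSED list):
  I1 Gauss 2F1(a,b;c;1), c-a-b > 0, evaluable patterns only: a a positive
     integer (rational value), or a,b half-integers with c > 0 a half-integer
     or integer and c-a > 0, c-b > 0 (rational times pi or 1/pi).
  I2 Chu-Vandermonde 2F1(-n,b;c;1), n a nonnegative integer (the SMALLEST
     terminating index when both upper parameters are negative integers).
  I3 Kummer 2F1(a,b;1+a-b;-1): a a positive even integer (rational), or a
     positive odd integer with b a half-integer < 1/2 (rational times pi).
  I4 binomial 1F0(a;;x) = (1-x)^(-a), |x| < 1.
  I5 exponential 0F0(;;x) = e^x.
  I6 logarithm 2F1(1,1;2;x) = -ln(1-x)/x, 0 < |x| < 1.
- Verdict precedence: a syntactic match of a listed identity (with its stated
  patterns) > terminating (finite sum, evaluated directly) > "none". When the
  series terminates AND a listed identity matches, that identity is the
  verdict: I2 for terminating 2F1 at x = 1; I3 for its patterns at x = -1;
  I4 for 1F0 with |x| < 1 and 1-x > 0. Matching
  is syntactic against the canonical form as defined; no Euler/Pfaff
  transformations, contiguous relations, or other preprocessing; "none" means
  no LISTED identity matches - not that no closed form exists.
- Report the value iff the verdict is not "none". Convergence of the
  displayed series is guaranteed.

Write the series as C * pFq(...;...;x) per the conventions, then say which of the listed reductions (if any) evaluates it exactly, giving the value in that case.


Canonical form: C = \frac{2}{5} times 3F2 with upper {-2, -\frac{5}{3}, \frac{5}{2}}, lower {-\frac{2}{5}, 4}, x = -\frac{5}{6}. Verdict: terminating. With -2 upstairs the series is a 3-term polynomial sum; evaluated term by term. Sum: \frac{61177}{38880}.

Key step: from the first term \frac{2}{5}: (1)_k (C = 2/5) is k! itself.
Consecutive-term ratio: r(k) = -\frac{5}{6} * (k-2) (k-\frac{5}{3}) (k+\frac{5}{2}) / [(k-\frac{2}{5}) (k+4) (k+1)] - rational in k. x = -\frac{5}{6}; t_0 = \frac{2}{5}; negate the roots.


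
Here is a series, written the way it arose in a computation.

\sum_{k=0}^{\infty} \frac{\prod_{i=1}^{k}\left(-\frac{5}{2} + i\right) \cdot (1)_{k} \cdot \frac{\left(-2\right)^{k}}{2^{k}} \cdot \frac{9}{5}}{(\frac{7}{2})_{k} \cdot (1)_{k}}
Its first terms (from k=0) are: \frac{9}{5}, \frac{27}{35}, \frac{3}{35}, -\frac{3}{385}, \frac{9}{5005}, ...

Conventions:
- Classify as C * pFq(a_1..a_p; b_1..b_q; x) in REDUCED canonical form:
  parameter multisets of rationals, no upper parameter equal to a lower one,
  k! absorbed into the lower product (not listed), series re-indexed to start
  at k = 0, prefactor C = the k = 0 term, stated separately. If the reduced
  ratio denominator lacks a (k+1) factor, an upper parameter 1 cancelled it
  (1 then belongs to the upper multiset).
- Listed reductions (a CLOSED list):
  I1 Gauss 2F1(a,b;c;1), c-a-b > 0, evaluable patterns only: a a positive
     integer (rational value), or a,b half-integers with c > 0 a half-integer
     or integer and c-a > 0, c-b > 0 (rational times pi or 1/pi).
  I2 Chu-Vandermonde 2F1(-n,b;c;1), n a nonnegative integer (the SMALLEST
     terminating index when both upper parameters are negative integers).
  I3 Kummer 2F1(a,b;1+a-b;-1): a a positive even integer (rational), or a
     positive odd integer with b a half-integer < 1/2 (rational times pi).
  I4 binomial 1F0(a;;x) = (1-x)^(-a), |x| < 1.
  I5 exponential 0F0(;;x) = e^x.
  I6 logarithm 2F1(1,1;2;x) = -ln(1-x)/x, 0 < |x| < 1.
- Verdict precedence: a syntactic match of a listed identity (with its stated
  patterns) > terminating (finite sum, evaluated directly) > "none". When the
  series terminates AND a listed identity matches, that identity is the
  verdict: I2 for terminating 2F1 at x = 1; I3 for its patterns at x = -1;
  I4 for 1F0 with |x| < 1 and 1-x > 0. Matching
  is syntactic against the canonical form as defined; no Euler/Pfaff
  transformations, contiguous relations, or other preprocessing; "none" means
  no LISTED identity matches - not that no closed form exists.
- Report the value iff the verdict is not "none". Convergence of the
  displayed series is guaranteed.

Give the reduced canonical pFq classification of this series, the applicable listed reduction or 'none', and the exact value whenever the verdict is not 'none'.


x = -1 here; the reduced form reads 2F1, upper {-\frac{3}{2}, 1}, lower {\frac{7}{2}}, C = \frac{9}{5}. Verdict at x = -1: Kummer (I3) matches (x = -1; c = \frac{7}{2} equals 1+a-b for upper {-\frac{3}{2}, 1}: listed pattern). Value: \frac{27}{32} \cdot \pi.

First insight: with t_0 = \frac{9}{5}, (1)_k (C = 9/5) is k! itself.
Consecutive-term ratio: r(k) = -1 * (k-\frac{3}{2}) (k+1) / [(k+\frac{7}{2}) (k+1)] - rational in k. x = -1; t_0 = \frac{9}{5}; negate the roots.


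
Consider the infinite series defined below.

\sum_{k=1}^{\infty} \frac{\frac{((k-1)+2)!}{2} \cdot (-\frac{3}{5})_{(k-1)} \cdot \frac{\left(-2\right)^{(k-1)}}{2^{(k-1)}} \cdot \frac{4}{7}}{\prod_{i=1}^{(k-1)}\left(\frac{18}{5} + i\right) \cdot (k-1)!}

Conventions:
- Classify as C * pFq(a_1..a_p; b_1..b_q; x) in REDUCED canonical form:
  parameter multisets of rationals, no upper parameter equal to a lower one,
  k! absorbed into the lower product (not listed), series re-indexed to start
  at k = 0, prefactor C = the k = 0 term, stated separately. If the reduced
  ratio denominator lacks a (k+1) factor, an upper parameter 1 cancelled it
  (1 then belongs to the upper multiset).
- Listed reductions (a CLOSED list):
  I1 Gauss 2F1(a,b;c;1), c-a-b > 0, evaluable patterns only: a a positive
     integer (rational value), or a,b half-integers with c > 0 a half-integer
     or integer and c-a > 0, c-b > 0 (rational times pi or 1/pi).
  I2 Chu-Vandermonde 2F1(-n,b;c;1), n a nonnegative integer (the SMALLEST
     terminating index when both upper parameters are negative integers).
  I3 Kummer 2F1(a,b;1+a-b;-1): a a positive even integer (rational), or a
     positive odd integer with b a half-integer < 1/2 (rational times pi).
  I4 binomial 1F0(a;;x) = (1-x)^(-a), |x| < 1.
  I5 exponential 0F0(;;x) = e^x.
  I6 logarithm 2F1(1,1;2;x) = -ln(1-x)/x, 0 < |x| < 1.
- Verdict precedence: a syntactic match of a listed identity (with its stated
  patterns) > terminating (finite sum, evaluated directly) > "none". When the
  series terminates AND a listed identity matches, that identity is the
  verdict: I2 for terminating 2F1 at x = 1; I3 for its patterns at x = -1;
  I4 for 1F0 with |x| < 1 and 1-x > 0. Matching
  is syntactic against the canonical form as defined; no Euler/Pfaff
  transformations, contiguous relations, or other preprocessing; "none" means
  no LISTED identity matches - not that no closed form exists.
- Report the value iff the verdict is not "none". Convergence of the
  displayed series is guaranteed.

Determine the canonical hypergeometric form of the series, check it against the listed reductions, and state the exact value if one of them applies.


Reduced: x = -1, 2F1, upper = {-\frac{3}{5}, 3}, lower = {\frac{23}{5}}, C = \frac{4}{7}. Verdict: none. Every listed pattern misses the 2F1 form at -1, upper {-\frac{3}{5}, 3}.

Key observation: from the first term \frac{4}{7}: the two k-th powers (prefactor 4/7) combine into one argument.
Ratio: r(k) = -1 * (k-\frac{3}{5}) (k+3) / [(k+\frac{23}{5}) (k+1)] ; factor over Q: parameters, x = -1, and C = \frac{4}{7}.


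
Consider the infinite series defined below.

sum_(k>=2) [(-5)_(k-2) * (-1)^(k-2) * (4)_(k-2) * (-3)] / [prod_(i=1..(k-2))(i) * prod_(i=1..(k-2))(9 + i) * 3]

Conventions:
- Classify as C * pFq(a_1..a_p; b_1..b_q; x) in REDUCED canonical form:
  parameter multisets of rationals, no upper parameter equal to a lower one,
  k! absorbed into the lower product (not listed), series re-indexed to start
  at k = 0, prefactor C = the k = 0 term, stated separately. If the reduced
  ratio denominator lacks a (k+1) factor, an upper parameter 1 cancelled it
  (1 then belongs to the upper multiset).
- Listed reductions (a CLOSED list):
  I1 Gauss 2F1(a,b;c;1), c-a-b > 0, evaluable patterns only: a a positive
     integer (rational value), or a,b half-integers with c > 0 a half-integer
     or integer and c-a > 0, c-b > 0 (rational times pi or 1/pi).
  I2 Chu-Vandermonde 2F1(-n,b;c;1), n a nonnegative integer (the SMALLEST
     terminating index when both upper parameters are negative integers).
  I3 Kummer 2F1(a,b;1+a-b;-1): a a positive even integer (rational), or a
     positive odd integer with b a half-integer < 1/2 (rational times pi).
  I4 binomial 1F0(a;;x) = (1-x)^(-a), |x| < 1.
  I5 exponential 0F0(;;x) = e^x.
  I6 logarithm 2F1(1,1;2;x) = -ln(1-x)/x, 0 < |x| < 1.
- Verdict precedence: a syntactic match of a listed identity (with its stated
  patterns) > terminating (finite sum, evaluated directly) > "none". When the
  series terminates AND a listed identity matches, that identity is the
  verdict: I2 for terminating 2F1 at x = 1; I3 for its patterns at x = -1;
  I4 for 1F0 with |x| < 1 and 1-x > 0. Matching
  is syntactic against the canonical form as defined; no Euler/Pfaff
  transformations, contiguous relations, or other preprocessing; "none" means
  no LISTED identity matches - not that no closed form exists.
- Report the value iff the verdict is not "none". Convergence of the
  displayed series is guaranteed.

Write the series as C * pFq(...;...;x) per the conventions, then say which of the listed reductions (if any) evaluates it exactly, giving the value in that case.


The tell: t_0 = -1 here, and the constant factors (prefactor -1) combine into one prefactor.
Consecutive-term ratio: r(k) = (-1) * (k-5) (k+4) / [(k+10) (k+1)] - rational in k, leading ratio (-1); with t_0 = -1, classification follows.

Canonical form: C = -1 times 2F1 with upper {-5, 4}, lower {10}, x = -1. Verdict: Kummer (I3) applies (x = -1; c = 10 equals 1+a-b for upper {-5, 4}: listed pattern). Its exact value is -6.


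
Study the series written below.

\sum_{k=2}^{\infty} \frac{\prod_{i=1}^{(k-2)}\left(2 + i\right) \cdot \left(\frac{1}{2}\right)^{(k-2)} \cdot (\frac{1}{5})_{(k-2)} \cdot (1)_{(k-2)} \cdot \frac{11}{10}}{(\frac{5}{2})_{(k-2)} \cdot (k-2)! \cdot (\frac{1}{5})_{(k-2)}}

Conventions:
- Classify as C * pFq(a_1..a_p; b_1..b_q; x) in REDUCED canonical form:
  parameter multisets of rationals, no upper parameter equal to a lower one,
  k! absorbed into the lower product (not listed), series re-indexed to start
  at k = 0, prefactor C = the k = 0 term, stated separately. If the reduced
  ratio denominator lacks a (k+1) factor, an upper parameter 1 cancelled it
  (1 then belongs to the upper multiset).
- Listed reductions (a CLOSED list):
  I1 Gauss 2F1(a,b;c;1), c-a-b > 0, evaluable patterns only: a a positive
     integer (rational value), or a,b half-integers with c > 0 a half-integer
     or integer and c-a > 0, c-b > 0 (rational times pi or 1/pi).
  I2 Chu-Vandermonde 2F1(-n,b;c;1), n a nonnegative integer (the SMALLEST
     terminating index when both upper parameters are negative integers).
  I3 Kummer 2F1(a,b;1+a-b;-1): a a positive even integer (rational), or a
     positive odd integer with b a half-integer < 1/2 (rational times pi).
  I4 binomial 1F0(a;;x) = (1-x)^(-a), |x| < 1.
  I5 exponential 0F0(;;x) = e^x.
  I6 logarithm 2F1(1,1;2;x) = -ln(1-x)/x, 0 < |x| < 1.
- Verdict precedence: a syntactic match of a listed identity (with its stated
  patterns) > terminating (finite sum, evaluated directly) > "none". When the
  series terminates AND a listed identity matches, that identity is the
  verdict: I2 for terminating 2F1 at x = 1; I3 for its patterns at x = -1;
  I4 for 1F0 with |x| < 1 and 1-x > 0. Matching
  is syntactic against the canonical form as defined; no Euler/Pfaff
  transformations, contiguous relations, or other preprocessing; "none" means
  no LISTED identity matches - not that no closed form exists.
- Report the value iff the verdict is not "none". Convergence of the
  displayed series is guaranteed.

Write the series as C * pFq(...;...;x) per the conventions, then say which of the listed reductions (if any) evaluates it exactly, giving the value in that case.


Structural cue: t_0 = \frac{11}{10} here, and the parameter 1/5 appears in both the upper and lower lists and cancels.
Step ratio: r(k) = \frac{1}{2} * (k+1) (k+3) / [(k+\frac{5}{2}) (k+1)] ; factor over Q: parameters, x = \frac{1}{2}, and C = \frac{11}{10}.

Classification (C = \frac{11}{10}): 2F1 with upper {1, 3}, lower {\frac{5}{2}}, argument x = \frac{1}{2}. Verdict: none. A 2F1 with upper {1, 3} fits none of I1-I6 at x = \frac{1}{2}; the sum runs forever.


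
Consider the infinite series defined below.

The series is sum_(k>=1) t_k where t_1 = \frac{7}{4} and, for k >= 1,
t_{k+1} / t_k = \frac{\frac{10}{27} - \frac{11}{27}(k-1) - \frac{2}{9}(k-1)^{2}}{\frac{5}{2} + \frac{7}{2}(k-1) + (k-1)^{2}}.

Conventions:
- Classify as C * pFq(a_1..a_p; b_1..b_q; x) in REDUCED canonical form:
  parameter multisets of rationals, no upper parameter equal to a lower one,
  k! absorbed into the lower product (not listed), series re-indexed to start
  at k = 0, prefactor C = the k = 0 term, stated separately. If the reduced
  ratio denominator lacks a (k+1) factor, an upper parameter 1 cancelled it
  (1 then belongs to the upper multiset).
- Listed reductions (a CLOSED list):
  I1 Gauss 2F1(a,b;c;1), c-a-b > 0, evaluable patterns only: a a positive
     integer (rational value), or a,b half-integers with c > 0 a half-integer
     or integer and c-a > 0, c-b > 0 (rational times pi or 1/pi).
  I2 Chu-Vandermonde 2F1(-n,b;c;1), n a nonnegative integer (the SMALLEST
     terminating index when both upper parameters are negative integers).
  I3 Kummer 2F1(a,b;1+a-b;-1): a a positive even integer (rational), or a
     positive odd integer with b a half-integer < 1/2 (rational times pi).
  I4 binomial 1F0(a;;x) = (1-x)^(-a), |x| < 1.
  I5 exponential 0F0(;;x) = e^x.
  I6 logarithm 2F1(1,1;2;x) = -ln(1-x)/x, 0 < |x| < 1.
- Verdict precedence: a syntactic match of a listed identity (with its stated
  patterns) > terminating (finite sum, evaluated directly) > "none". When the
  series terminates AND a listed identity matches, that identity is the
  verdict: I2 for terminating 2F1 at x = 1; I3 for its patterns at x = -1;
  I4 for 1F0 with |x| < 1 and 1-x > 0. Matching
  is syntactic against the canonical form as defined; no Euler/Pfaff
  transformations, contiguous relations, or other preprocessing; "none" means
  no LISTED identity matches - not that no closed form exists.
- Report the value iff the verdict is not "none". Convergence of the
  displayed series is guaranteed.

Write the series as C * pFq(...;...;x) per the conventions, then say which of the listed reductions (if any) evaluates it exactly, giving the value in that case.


The series (x = -\frac{2}{9}) is 1F0: upper {-\frac{2}{3}}, lower {-}, prefactor \frac{7}{4}. Verdict (x = -\frac{2}{9}): binomial (I4) applies (the 1F0 binomial series: exponent 2/3, x = -\frac{2}{9}). Hence: \frac{7}{4} \cdot \left(\frac{11}{9}\right)^{\frac{2}{3}}.

Key step: from the first term \frac{7}{4}: factor the ratio over Q (C = 7/4, x = -2/9): negated roots = parameters.
Ratio: r(k) = -\frac{2}{9} * (k-\frac{2}{3}) / [(k+1)] - rational in k, leading ratio -\frac{2}{9}; with t_0 = \frac{7}{4}, classification follows.


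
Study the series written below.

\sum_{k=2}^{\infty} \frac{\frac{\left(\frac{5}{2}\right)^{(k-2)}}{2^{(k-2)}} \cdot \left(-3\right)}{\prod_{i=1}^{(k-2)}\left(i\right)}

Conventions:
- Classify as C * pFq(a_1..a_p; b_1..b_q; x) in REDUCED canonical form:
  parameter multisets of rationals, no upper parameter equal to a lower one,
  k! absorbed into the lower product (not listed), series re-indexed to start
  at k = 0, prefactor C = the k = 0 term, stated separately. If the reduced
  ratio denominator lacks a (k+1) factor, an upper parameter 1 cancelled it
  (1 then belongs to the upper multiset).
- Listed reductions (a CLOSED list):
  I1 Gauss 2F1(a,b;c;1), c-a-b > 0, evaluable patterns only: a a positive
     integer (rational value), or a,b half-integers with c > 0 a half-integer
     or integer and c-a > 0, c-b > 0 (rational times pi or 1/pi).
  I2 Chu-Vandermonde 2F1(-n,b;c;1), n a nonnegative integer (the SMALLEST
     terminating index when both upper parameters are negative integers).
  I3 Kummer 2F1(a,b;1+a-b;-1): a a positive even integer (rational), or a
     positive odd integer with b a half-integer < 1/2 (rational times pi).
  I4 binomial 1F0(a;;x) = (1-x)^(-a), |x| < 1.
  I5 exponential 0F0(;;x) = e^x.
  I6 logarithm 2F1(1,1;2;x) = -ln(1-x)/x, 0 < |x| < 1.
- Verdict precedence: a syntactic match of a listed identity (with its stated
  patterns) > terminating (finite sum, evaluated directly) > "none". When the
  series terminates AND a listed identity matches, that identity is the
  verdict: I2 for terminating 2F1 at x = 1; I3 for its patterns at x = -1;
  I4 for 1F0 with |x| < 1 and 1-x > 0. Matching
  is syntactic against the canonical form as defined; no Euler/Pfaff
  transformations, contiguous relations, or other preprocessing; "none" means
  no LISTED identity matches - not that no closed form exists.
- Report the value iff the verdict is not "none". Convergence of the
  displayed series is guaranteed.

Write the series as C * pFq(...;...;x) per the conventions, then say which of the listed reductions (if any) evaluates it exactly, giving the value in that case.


The series (x = \frac{5}{4}) is 0F0: upper {-}, lower {-}, prefactor -3. Verdict at x = \frac{5}{4}: the exponential series (I5) matches (the 0F0 exponential series at x = \frac{5}{4}). Hence: \left(-3\right) \cdot e^{\frac{5}{4}}.

Key step: x = \frac{5}{4} and the two k-th powers (C = -3, x = 5/4) combine into one argument.
Ratio: r(k) = \frac{5}{4} * 1 / [(k+1)] - rational in k. x = \frac{5}{4}; t_0 = -3; negate the roots.


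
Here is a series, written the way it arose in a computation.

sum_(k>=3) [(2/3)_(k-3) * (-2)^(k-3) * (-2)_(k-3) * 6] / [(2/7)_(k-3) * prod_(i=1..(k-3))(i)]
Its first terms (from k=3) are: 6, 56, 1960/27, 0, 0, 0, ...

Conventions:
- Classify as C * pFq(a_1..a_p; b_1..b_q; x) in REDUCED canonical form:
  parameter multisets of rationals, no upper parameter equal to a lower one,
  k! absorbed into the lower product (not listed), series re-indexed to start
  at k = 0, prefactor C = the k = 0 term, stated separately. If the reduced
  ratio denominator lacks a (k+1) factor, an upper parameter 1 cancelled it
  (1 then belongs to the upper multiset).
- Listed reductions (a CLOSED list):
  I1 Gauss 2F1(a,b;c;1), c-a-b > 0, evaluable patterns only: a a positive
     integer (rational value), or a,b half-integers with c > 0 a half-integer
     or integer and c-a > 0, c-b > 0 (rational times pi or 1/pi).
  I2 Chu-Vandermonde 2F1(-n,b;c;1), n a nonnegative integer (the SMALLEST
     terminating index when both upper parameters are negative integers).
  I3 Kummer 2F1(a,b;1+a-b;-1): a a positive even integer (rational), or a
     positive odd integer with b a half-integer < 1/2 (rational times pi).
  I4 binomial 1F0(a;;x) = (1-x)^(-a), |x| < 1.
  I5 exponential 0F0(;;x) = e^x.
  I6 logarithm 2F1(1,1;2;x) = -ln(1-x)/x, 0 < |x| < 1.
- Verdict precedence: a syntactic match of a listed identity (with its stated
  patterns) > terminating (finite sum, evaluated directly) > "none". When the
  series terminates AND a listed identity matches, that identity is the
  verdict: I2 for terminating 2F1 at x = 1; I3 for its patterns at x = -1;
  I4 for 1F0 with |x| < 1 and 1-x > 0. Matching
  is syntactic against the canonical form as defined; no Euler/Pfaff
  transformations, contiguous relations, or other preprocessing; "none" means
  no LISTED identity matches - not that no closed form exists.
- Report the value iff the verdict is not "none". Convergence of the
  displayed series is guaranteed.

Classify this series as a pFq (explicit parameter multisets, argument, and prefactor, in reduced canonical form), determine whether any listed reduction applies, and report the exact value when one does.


Canonical form: C = 6 times 2F1 with upper {-2, 2/3}, lower {2/7}, x = -2. Verdict: terminating. With -2 upstairs the series is a 3-term polynomial sum; evaluated term by term. Value: 3634/27.

Key observation: from the first term 6: the product of the first k integers (prefactor 6) is k!.
Consecutive-term ratio: r(k) = (-2) * (k-2) (k+2/3) / [(k+2/7) (k+1)] - rational; roots negated = parameters, x = (-2), C = 6.


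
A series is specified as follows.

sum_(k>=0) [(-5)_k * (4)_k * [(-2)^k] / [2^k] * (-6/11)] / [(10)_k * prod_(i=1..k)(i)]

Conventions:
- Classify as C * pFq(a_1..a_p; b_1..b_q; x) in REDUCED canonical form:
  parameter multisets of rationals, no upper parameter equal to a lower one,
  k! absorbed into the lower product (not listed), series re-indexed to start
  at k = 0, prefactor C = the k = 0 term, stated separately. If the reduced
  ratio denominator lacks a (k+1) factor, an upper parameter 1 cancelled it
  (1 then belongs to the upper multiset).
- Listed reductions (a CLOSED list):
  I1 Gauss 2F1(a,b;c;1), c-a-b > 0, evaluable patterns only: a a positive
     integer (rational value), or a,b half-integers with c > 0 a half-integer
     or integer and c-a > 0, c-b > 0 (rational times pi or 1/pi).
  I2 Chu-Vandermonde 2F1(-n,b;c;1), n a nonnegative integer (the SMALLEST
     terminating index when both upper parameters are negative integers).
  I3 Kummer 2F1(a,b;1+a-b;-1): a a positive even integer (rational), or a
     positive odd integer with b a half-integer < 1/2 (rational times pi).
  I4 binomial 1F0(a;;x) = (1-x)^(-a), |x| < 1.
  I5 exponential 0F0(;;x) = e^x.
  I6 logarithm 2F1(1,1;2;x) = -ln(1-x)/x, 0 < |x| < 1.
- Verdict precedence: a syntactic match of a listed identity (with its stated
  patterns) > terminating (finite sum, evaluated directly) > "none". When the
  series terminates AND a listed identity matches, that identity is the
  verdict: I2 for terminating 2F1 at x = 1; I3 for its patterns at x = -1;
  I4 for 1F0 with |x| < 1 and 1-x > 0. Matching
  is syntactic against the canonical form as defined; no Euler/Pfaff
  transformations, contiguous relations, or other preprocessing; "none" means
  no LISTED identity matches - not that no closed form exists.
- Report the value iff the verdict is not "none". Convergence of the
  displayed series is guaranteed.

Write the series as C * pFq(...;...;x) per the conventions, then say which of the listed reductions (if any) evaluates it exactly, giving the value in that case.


This is -6/11 * 2F1(-5, 4; 10; -1) in reduced canonical form. Verdict: Kummer's theorem (I3) applies (x = -1; c = 10 equals 1+a-b for upper {-5, 4}: listed pattern). Its exact value is -36/11.

Structural cue: t_0 being -6/11, the two k-th powers (C = -6/11) combine into one argument.
Consecutive-term ratio: r(k) = (-1) * (k-5) (k+4) / [(k+10) (k+1)] ; factor over Q: parameters, x = (-1), and C = -6/11.


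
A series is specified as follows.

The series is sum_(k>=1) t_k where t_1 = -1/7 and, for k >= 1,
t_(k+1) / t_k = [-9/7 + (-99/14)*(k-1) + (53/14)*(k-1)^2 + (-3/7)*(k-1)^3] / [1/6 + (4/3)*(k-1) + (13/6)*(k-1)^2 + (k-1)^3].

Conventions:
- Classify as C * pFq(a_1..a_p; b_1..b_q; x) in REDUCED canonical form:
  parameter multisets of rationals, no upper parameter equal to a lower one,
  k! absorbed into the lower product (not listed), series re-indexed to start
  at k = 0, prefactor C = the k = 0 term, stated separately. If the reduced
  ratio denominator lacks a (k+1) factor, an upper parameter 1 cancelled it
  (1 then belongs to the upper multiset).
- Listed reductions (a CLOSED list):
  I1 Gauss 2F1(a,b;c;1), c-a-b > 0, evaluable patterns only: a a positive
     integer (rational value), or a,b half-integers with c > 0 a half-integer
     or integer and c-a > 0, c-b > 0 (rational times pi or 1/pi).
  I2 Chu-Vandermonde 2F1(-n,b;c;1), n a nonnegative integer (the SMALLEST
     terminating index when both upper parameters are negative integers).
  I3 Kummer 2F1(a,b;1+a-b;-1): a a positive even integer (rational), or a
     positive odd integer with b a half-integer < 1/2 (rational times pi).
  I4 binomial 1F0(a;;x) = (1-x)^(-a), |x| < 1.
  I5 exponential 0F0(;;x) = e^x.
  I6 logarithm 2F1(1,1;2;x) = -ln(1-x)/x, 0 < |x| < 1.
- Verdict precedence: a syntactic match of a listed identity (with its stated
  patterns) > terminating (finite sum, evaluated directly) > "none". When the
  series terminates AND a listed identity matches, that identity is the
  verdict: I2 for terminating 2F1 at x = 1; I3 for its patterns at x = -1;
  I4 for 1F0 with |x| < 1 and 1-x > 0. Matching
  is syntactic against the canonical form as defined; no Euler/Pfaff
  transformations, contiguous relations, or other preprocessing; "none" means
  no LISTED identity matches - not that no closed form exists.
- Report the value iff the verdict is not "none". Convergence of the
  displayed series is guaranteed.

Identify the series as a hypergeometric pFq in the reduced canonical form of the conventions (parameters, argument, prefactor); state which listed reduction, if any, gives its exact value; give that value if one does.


Canonical form: C = -1/7 times 2F1 with upper {-6, -3}, lower {1}, x = -3/7. Verdict: terminating - upper parameter -3 makes this a finite sum (last index 3), evaluated exactly. Sum: 8/2401.

Key observation: t_0 = -1/7 here, and roots of the ratio polynomials (C = -1/7, x = -3/7) are the negated parameters.
Adjacent-term ratio: r(k) = (-3/7) * (k-6) (k-3) / [(k+1) (k+1)] - rational in k. x = (-3/7); t_0 = -1/7; negate the roots.


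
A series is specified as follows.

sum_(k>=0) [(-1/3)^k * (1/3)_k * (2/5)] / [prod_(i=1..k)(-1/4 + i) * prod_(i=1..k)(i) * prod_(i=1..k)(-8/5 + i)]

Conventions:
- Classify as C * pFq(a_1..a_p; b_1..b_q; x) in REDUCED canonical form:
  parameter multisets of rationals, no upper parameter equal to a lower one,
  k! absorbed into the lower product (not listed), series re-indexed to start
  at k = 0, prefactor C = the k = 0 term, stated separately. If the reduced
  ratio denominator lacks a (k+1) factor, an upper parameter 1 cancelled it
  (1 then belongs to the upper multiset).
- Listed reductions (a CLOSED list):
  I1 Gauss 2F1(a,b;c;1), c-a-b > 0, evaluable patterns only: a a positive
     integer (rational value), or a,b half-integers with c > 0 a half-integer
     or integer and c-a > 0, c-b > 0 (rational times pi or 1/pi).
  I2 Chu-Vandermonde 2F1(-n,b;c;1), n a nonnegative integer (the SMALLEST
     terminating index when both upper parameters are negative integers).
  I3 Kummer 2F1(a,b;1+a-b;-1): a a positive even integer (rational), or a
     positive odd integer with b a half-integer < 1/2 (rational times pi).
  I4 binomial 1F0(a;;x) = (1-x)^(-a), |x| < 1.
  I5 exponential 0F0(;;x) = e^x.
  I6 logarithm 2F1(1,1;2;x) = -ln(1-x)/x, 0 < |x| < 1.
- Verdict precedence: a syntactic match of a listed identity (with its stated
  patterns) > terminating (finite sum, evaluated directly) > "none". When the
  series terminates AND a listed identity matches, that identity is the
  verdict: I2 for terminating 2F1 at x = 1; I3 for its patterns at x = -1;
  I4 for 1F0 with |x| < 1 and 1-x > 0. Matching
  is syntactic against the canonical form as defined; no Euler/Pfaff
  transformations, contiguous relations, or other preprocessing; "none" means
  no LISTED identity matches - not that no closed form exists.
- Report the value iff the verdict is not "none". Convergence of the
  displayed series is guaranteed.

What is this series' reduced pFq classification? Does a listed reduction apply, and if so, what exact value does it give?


At argument -1/3: a 1F2 with upper {1/3}, lower {-3/5, 3/4}, scaled by C = 2/5. Verdict: none. Every listed pattern misses the 1F2 form at -1/3, upper {1/3}.

Key step: from the first term 2/5: the product of the first k integers (C = 2/5, x = -1/3) is k!.
Consecutive-term ratio: r(k) = (-1/3) * (k+1/3) / [(k-3/5) (k+3/4) (k+1)] - rational in k, leading ratio (-1/3); with t_0 = 2/5, classification follows.


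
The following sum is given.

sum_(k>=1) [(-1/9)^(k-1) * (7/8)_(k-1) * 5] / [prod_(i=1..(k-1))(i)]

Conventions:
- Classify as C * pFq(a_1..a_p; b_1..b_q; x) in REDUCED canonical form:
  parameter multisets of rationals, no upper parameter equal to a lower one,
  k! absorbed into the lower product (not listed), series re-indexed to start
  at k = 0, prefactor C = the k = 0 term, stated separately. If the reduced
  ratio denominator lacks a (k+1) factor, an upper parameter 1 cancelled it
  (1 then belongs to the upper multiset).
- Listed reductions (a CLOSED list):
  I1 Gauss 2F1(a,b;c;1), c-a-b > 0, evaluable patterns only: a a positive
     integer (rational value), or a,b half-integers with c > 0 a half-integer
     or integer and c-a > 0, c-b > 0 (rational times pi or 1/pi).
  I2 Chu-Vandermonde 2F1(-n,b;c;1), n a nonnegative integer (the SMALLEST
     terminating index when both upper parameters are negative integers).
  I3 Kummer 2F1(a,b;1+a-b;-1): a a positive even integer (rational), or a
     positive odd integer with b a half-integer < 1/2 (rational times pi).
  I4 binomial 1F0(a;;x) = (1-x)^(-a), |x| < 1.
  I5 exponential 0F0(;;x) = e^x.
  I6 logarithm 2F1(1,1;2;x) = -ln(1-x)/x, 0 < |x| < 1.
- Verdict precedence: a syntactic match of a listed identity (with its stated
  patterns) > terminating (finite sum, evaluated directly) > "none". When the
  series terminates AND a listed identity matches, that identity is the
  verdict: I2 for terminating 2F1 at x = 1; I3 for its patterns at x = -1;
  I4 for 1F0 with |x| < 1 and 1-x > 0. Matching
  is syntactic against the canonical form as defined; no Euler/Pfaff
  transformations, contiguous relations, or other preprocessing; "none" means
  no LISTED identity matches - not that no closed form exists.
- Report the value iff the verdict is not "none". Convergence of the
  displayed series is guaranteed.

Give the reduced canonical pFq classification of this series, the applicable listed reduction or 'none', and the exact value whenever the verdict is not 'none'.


At argument -1/9: a 1F0 with upper {7/8}, lower {-}, scaled by C = 5. Verdict: binomial (I4) matches (the 1F0 binomial series: exponent -7/8, x = -1/9). Value: 5 * (10/9)^(-7/8).

The tell: x = (-1/9) and the product of the first k integers (prefactor 5) is k!.
Step ratio: r(k) = (-1/9) * (k+7/8) / [(k+1)] - rational in k. x = (-1/9); t_0 = 5; negate the roots.


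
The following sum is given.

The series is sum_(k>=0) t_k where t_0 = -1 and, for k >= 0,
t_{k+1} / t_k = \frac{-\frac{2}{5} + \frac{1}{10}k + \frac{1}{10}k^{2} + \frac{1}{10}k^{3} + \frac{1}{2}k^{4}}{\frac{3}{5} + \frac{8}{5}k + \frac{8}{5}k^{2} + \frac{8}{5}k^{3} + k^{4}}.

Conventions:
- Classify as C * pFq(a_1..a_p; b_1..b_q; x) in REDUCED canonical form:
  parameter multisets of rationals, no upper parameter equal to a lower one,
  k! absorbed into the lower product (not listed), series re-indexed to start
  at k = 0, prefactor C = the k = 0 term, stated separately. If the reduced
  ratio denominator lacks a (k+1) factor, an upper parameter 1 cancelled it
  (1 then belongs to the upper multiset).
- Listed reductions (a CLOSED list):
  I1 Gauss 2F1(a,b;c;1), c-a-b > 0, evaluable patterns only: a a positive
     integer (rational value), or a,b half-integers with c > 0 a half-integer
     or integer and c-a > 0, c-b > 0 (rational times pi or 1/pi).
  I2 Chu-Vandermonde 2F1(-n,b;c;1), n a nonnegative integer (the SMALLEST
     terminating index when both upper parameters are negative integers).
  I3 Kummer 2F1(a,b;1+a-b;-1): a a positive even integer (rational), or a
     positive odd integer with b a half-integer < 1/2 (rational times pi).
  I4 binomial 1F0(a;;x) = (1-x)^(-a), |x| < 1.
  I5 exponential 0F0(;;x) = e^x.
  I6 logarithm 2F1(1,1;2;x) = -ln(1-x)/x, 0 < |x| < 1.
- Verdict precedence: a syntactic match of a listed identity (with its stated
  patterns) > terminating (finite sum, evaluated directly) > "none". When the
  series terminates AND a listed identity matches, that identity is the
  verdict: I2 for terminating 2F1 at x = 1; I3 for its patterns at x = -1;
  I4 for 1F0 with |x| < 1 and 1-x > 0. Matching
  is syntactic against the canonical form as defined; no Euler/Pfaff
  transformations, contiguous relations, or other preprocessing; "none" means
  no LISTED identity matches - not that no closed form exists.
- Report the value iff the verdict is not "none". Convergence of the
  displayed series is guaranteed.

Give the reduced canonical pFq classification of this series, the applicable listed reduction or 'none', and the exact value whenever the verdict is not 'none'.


Canonical form: C = -1 times 2F1 with upper {-\frac{4}{5}, 1}, lower {\frac{3}{5}}, x = \frac{1}{2}. Verdict: none (x = \frac{1}{2}): each listed identity misses the multisets {-\frac{4}{5}, 1} ; {\frac{3}{5}}.

The tell: t_0 being -1, roots of the ratio polynomials (C = -1) are the negated parameters.
Adjacent-term ratio: r(k) = \frac{1}{2} * (k-\frac{4}{5}) (k+1) / [(k+\frac{3}{5}) (k+1)] ; factor over Q: parameters, x = \frac{1}{2}, and C = -1.


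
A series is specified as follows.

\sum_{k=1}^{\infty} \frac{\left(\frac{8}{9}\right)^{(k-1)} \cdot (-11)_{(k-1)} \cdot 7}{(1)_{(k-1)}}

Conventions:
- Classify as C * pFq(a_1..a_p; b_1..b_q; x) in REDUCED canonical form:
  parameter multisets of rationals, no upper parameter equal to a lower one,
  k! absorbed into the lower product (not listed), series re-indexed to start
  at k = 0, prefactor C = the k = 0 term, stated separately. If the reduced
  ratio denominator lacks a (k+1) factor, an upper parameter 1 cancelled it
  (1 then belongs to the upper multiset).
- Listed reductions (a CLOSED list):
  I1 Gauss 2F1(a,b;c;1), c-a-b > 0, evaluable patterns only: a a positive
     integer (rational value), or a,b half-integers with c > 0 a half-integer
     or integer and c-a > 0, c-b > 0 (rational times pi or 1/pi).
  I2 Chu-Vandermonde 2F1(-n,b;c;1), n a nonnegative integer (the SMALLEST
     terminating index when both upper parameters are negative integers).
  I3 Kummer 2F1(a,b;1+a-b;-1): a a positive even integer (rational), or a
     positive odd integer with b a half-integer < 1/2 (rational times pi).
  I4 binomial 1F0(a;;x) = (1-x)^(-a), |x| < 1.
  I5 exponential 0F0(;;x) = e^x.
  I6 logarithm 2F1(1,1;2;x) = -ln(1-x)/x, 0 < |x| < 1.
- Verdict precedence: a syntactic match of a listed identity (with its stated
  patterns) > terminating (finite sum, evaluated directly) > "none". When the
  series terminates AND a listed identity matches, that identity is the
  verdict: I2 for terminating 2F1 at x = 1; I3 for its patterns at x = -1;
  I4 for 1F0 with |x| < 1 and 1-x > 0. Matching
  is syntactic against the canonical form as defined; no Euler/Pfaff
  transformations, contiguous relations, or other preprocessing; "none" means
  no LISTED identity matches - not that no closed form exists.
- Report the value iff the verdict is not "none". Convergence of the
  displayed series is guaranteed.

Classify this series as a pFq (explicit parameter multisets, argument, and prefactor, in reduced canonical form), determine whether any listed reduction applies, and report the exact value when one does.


Classification (C = 7): 1F0 with upper {-11}, lower {-}, argument x = \frac{8}{9}. Verdict (x = \frac{8}{9}): the I4 binomial reduction applies (the 1F0 binomial series: exponent 11, x = \frac{8}{9}). Hence: \frac{7}{31381059609}.

Key step: t_0 = 7 here, and (1)_k (C = 7, x = 8/9) is k! itself.
Consecutive-term ratio: r(k) = \frac{8}{9} * (k-11) / [(k+1)] ; factor over Q: parameters, x = \frac{8}{9}, and C = 7.


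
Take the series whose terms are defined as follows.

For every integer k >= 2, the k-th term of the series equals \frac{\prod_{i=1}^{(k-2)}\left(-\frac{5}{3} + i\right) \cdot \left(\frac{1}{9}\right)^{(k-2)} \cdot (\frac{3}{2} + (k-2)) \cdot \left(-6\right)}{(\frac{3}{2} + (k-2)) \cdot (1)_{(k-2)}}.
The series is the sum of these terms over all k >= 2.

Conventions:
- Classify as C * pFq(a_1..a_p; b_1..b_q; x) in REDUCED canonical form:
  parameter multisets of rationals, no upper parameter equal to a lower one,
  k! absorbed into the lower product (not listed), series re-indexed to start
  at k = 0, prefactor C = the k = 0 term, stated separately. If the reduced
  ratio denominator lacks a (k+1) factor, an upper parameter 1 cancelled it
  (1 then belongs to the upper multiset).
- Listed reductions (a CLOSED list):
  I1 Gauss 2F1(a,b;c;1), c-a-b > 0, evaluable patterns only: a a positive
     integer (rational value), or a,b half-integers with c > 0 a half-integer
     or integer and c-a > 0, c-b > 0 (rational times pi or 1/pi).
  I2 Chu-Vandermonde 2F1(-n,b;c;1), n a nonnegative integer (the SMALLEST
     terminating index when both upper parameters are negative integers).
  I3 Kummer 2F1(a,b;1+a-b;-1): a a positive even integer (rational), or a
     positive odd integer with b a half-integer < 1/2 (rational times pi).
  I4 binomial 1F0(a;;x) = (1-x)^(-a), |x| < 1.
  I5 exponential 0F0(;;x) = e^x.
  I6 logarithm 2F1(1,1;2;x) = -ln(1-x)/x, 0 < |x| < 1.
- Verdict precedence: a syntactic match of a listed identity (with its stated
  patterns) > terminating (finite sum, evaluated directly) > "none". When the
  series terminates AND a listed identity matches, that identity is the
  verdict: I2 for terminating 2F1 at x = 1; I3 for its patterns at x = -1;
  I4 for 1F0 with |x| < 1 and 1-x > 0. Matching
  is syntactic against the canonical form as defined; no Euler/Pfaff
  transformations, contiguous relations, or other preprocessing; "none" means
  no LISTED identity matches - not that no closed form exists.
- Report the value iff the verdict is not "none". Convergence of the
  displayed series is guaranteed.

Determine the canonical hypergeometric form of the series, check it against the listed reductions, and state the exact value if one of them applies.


x = \frac{1}{9} here; the reduced form reads 1F0, upper {-\frac{2}{3}}, lower {-}, C = -6. Verdict at x = \frac{1}{9}: the binomial series (I4) matches (the 1F0 binomial series: exponent 2/3, x = \frac{1}{9}). Its exact value is \left(-6\right) \cdot \left(\frac{8}{9}\right)^{\frac{2}{3}}.

Key step: t_0 being -6, (1)_k (C = -6, x = 1/9) is k! itself.
Ratio: r(k) = \frac{1}{9} * (k-\frac{2}{3}) / [(k+1)] - rational; roots negated = parameters, x = \frac{1}{9}, C = -6.


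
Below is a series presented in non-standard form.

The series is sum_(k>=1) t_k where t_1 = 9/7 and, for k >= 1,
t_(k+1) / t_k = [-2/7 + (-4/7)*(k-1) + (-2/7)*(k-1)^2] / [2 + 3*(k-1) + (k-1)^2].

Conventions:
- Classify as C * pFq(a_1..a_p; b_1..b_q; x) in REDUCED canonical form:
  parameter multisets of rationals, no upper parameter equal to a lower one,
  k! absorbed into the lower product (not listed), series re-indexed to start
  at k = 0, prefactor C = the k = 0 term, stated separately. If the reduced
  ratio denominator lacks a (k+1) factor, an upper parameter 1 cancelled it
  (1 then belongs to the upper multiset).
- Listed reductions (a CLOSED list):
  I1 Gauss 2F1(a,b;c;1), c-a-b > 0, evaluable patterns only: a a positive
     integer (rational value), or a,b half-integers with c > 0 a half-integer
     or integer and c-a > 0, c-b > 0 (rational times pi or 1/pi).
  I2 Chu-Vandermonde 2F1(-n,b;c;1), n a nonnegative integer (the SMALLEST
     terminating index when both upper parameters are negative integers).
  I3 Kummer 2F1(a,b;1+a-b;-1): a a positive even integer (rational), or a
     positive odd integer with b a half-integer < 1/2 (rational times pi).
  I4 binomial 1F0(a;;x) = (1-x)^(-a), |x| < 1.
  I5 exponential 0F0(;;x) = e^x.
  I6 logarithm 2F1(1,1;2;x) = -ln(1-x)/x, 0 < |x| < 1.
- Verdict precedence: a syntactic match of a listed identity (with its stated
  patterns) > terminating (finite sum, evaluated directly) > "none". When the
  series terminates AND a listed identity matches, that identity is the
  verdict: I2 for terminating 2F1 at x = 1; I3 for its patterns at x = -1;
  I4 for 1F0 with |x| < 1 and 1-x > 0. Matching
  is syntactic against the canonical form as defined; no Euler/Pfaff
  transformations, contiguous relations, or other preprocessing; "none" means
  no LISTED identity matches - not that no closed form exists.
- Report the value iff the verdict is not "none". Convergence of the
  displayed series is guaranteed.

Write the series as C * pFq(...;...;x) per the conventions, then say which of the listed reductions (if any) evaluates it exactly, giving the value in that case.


At argument -2/7: a 2F1 with upper {1, 1}, lower {2}, scaled by C = 9/7. Verdict (x = -2/7): logarithm (I6) applies (the logarithm: parameters (1,1;2), x = -2/7). Exact value: (9/2) * ln(9/7).

The tell: t_0 being 9/7, roots of the ratio polynomials (prefactor 9/7) are the negated parameters.
Consecutive-term ratio: r(k) = (-2/7) * (k+1) (k+1) / [(k+2) (k+1)] - rational in k, leading ratio (-2/7); with t_0 = 9/7, classification follows.
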